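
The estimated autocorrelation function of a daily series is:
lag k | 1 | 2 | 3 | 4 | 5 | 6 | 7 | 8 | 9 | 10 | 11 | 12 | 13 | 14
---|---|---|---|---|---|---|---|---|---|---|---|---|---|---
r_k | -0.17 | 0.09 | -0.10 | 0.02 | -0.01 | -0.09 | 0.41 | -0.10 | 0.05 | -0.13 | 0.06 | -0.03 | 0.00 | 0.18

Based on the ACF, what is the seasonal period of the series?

The largest autocorrelation is r_7 = 0.41, with a weaker echo at lag 14 (0.18); the remaining lags stay at or below 0.09.
The dominant spike at lag 7 indicates a seasonal period of 7.

7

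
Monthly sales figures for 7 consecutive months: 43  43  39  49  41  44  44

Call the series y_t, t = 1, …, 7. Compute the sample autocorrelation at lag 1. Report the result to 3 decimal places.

Mean ȳ = (43 + 43 + 39 + 49 + 41 + 44 + 44)/7 = 43.2857
Deviations from mean: -0.2857, -0.2857, -4.2857, 5.7143, -2.2857, 0.7143, 0.7143
Σ(y_t−ȳ)(y_{t+1}−ȳ) = (0.0816) + (1.2245) + (-24.4898) + (-13.0612) + (-1.6327) + (0.5102) = -37.3673
Denominator Σ(y_t−ȳ)² = 57.4286
r_1 = -37.3673 / 57.4286 = -0.651

-0.651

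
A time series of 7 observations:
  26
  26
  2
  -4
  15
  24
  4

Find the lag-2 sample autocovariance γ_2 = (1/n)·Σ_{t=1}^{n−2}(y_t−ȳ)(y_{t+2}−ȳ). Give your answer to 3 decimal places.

-83.391

Mean ȳ = (26 + 26 + 2 − 4 + 15 + 24 + 4)/7 = 13.2857
Deviations: 12.7143, 12.7143, -11.2857, -17.2857, 1.7143, 10.7143, -9.2857
Σ_{t=1}^{5}(y_t−ȳ)(y_{t+2}−ȳ) = -583.7347
γ_2 = -583.7347 / 7 = -83.391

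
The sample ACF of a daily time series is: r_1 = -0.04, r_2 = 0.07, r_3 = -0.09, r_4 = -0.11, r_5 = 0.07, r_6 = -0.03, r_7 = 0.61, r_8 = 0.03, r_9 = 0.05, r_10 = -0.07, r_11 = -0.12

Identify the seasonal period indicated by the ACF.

The largest autocorrelation is r_7 = 0.61; the remaining lags stay at or below 0.07.
The dominant spike at lag 7 indicates a seasonal period of 7.

7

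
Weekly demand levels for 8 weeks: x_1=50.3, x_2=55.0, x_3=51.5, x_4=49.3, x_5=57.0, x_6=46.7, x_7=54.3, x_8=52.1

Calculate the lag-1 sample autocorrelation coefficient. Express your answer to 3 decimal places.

-0.736

Mean x̄ = (50.3 + 55.0 + 51.5 + 49.3 + 57.0 + 46.7 + 54.3 + 52.1)/8 = 52.0250
Deviations from mean: -1.7250, 2.9750, -0.5250, -2.7250, 4.9750, -5.3250, 2.2750, 0.0750
Σ(x_t−x̄)(x_{t+1}−x̄) = (-5.1319) + (-1.5619) + (1.4306) + (-13.5569) + (-26.4919) + (-12.1144) + (0.1706) = -57.2556
Denominator Σ(x_t−x̄)² = 77.8150
r_1 = -57.2556 / 77.8150 = -0.736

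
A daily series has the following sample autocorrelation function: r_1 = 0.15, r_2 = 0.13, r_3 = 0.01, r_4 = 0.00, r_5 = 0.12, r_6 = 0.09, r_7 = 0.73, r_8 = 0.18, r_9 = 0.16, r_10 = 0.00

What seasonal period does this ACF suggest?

7

The largest autocorrelation is r_7 = 0.73; the remaining lags stay at or below 0.18.
The dominant spike at lag 7 indicates a seasonal period of 7.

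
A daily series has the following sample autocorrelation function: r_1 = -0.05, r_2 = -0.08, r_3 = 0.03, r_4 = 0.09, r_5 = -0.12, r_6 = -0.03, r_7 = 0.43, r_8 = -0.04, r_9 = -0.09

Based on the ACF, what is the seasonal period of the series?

The largest autocorrelation is r_7 = 0.43; the remaining lags stay at or below 0.09.
The dominant spike at lag 7 indicates a seasonal period of 7.

7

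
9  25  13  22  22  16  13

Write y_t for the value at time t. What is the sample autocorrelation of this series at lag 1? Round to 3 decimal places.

-0.445

Mean ȳ = (9 + 25 + 13 + 22 + 22 + 16 + 13)/7 = 17.1429
Deviations from mean: -8.1429, 7.8571, -4.1429, 4.8571, 4.8571, -1.1429, -4.1429
Σ(y_t−ȳ)(y_{t+1}−ȳ) = (-63.9796) + (-32.5510) + (-20.1224) + (23.5918) + (-5.5510) + (4.7347) = -93.8776
Denominator Σ(y_t−ȳ)² = 210.8571
r_1 = -93.8776 / 210.8571 = -0.445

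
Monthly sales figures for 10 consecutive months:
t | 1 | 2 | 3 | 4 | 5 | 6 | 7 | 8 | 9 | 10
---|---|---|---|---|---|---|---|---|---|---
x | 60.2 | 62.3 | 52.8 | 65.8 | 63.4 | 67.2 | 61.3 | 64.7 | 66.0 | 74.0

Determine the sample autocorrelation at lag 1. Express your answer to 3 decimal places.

Mean x̄ = (60.2 + 62.3 + 52.8 + 65.8 + 63.4 + 67.2 + 61.3 + 64.7 + 66.0 + 74.0)/10 = 63.7700
Numerator Σ_{t=1}^{9}(x_t−x̄)(x_{t+1}−x̄) = 11.2021
Denominator Σ(x_t−x̄)² = 267.8610
r_1 = 11.2021 / 267.8610 = 0.042

0.042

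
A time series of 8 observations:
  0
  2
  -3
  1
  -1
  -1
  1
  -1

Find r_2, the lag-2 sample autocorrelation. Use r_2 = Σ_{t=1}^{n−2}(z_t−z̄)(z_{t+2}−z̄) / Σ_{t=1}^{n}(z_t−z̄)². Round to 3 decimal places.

0.164

Mean z̄ = (0 + 2 − 3 + 1 − 1 − 1 + 1 − 1)/8 = -0.2500
Deviations from mean: 0.2500, 2.2500, -2.7500, 1.2500, -0.7500, -0.7500, 1.2500, -0.7500
Numerator Σ_{t=1}^{6}(z_t−z̄)(z_{t+2}−z̄) = 2.8750
Denominator Σ(z_t−z̄)² = 17.5000
r_2 = 2.8750 / 17.5000 = 0.164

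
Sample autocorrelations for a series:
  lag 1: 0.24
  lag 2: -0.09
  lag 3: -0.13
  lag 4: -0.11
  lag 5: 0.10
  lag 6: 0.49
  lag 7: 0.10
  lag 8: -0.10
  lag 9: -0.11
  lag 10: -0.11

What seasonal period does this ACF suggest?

The largest autocorrelation is r_6 = 0.49; the remaining lags stay at or below 0.24.
The dominant spike at lag 6 indicates a seasonal period of 6.

6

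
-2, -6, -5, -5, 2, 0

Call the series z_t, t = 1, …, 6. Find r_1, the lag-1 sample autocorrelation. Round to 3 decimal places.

Mean z̄ = (-2 − 6 − 5 − 5 + 2 + 0)/6 = -2.6667
Deviations from mean: 0.6667, -3.3333, -2.3333, -2.3333, 4.6667, 2.6667
Σ(z_t−z̄)(z_{t+1}−z̄) = (-2.2222) + (7.7778) + (5.4444) + (-10.8889) + (12.4444) = 12.5556
Denominator Σ(z_t−z̄)² = 51.3333
r_1 = 12.5556 / 51.3333 = 0.245

0.245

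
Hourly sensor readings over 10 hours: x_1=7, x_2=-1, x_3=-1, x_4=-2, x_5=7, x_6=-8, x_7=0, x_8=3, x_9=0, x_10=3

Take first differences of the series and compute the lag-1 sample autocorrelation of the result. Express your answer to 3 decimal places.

First differences Δx: -8, 0, -1, 9, -15, 8, 3, -3, 3
Mean of differences = -0.4444
Numerator Σ(Δx_t−Δx̄)(Δx_{t+1}−Δx̄) = -257.7531
Denominator Σ(Δx_t−Δx̄)² = 460.2222
r_1(Δx) = -257.7531 / 460.2222 = -0.560

-0.560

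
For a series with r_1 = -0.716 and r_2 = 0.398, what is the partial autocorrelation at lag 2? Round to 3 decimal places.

-0.235

φ_{22} = (r_2 − r_1²) / (1 − r_1²)
r_1² = (-0.716)² = 0.512656
Numerator = 0.398 − 0.5127 = -0.1147; denominator = 1 − 0.5127 = 0.4873
φ_{22} = -0.1147 / 0.4873 = -0.235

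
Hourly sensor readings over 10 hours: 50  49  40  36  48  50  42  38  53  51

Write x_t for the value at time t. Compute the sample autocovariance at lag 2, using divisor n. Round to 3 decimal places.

Mean x̄ = (50 + 49 + 40 + 36 + 48 + 50 + 42 + 38 + 53 + 51)/10 = 45.7000
Σ_{t=1}^{8}(x_t−x̄)(x_{t+2}−x̄) = -220.7800
γ_2 = -220.7800 / 10 = -22.078

-22.078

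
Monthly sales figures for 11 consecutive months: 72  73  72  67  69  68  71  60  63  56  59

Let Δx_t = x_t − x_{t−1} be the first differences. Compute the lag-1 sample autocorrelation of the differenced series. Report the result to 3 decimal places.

-0.673

First differences Δx: 1, -1, -5, 2, -1, 3, -11, 3, -7, 3
Mean of differences = -1.3000
Numerator Σ(Δx_t−Δx̄)(Δx_{t+1}−Δx̄) = -142.7900
Denominator Σ(Δx_t−Δx̄)² = 212.1000
r_1(Δx) = -142.7900 / 212.1000 = -0.673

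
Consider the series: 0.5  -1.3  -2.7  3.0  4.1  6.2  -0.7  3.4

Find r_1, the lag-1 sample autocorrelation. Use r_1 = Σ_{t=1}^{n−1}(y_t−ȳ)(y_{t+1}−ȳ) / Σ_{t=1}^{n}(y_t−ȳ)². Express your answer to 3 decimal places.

0.150

Mean ȳ = (0.5 − 1.3 − 2.7 + 3.0 + 4.1 + 6.2 − 0.7 + 3.4)/8 = 1.5625
Deviations from mean: -1.0625, -2.8625, -4.2625, 1.4375, 2.5375, 4.6375, -2.2625, 1.8375
Numerator Σ_{t=1}^{7}(y_t−ȳ)(y_{t+1}−ȳ) = 9.8811
Denominator Σ(y_t−ȳ)² = 65.9988
r_1 = 9.8811 / 65.9988 = 0.150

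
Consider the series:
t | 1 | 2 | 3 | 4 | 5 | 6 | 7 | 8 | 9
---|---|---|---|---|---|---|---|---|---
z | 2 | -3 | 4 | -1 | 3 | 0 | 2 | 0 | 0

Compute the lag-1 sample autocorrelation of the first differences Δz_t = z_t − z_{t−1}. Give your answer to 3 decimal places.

First differences Δz: -5, 7, -5, 4, -3, 2, -2, 0
Mean of differences = -0.2500
Numerator Σ(Δz_t−Δz̄)(Δz_{t+1}−Δz̄) = -111.3125
Denominator Σ(Δz_t−Δz̄)² = 131.5000
r_1(Δz) = -111.3125 / 131.5000 = -0.846

-0.846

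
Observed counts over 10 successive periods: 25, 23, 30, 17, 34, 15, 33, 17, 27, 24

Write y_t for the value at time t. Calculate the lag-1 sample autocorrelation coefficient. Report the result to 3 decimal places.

-0.930

Mean ȳ = (25 + 23 + 30 + 17 + 34 + 15 + 33 + 17 + 27 + 24)/10 = 24.5000
Numerator Σ_{t=1}^{9}(y_t−ȳ)(y_{t+1}−ȳ) = -376.2500
Denominator Σ(y_t−ȳ)² = 404.5000
r_1 = -376.2500 / 404.5000 = -0.930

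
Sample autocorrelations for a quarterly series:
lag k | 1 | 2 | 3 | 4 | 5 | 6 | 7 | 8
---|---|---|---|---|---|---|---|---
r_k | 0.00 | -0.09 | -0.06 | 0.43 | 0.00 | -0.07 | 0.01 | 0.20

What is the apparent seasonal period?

The largest autocorrelation is r_4 = 0.43, with a weaker echo at lag 8 (0.20); the remaining lags stay at or below 0.01.
The dominant spike at lag 4 indicates a seasonal period of 4.

4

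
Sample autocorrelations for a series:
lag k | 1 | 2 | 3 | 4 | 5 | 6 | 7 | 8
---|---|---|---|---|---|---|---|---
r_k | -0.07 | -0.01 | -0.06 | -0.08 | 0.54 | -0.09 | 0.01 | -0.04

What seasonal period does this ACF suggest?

5

The largest autocorrelation is r_5 = 0.54; the remaining lags stay at or below 0.01.
The dominant spike at lag 5 indicates a seasonal period of 5.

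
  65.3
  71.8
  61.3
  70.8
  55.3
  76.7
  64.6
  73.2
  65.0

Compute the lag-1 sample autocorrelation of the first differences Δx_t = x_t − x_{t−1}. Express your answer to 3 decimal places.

-0.879

First differences Δx: 6.5, -10.5, 9.5, -15.5, 21.4, -12.1, 8.6, -8.2
Mean of differences = -0.0375
Numerator Σ(Δx_t−Δx̄)(Δx_{t+1}−Δx̄) = -1080.4189
Denominator Σ(Δx_t−Δx̄)² = 1228.5588
r_1(Δx) = -1080.4189 / 1228.5588 = -0.879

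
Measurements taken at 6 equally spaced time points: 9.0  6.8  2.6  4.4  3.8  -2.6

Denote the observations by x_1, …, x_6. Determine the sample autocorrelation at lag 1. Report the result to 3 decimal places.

Mean x̄ = (9.0 + 6.8 + 2.6 + 4.4 + 3.8 − 2.6)/6 = 4.0000
Deviations from mean: 5.0000, 2.8000, -1.4000, 0.4000, -0.2000, -6.6000
Σ(x_t−x̄)(x_{t+1}−x̄) = (14.0000) + (-3.9200) + (-0.5600) + (-0.0800) + (1.3200) = 10.7600
Denominator Σ(x_t−x̄)² = 78.5600
r_1 = 10.7600 / 78.5600 = 0.137

0.137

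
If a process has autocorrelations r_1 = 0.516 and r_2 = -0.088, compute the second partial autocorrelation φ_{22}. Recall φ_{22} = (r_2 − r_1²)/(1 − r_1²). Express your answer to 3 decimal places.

-0.483

φ_{22} = (r_2 − r_1²) / (1 − r_1²)
r_1² = (0.516)² = 0.266256
Numerator = -0.088 − 0.2663 = -0.3543; denominator = 1 − 0.2663 = 0.7337
φ_{22} = -0.3543 / 0.7337 = -0.483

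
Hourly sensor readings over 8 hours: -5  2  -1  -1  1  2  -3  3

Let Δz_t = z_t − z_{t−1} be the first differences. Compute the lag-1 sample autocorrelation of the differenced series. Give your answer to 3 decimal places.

First differences Δz: 7, -3, 0, 2, 1, -5, 6
Mean of differences = 1.1429
Numerator Σ(Δz_t−Δz̄)(Δz_{t+1}−Δz̄) = -49.5918
Denominator Σ(Δz_t−Δz̄)² = 114.8571
r_1(Δz) = -49.5918 / 114.8571 = -0.432

-0.432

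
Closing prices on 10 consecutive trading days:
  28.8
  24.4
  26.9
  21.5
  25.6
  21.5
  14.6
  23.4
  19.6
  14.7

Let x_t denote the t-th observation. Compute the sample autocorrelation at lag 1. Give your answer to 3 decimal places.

0.143

Mean x̄ = (28.8 + 24.4 + 26.9 + 21.5 + 25.6 + 21.5 + 14.6 + 23.4 + 19.6 + 14.7)/10 = 22.1000
Numerator Σ_{t=1}^{9}(x_t−x̄)(x_{t+1}−x̄) = 29.3700
Denominator Σ(x_t−x̄)² = 205.1400
r_1 = 29.3700 / 205.1400 = 0.143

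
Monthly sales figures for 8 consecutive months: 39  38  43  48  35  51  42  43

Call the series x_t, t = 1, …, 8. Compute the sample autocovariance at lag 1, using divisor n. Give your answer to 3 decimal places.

Mean x̄ = (39 + 38 + 43 + 48 + 35 + 51 + 42 + 43)/8 = 42.3750
Deviations: -3.3750, -4.3750, 0.6250, 5.6250, -7.3750, 8.6250, -0.3750, 0.6250
Σ_{t=1}^{7}(x_t−x̄)(x_{t+1}−x̄) = -93.0156
γ_1 = -93.0156 / 8 = -11.627

-11.627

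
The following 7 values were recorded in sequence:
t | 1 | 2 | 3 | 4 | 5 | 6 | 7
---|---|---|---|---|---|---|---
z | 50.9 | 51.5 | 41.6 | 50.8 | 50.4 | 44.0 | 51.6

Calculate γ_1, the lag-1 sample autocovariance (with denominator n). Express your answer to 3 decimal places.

-6.679

Mean z̄ = (50.9 + 51.5 + 41.6 + 50.8 + 50.4 + 44.0 + 51.6)/7 = 48.6857
Deviations: 2.2143, 2.8143, -7.0857, 2.1143, 1.7143, -4.6857, 2.9143
Σ_{t=1}^{6}(z_t−z̄)(z_{t+1}−z̄) = -46.7545
γ_1 = -46.7545 / 7 = -6.679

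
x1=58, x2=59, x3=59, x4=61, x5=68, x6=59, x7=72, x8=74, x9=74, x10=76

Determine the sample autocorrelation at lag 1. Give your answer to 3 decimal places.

0.528

Mean x̄ = (58 + 59 + 59 + 61 + 68 + 59 + 72 + 74 + 74 + 76)/10 = 66.0000
Numerator Σ_{t=1}^{9}(x_t−x̄)(x_{t+1}−x̄) = 266.0000
Denominator Σ(x_t−x̄)² = 504.0000
r_1 = 266.0000 / 504.0000 = 0.528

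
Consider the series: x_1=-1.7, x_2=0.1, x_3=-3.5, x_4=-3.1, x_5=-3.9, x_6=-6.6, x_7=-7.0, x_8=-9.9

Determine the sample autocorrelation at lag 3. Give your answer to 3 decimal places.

-0.031

Mean x̄ = (-1.7 + 0.1 − 3.5 − 3.1 − 3.9 − 6.6 − 7.0 − 9.9)/8 = -4.4500
Deviations from mean: 2.7500, 4.5500, 0.9500, 1.3500, 0.5500, -2.1500, -2.5500, -5.4500
Numerator Σ_{t=1}^{5}(x_t−x̄)(x_{t+3}−x̄) = -2.2675
Denominator Σ(x_t−x̄)² = 72.1200
r_3 = -2.2675 / 72.1200 = -0.031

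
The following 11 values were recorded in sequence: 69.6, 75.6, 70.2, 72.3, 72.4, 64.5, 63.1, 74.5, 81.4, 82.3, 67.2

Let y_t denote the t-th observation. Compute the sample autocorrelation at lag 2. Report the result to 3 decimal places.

-0.321

Mean ȳ = (69.6 + 75.6 + 70.2 + 72.3 + 72.4 + 64.5 + 63.1 + 74.5 + 81.4 + 82.3 + 67.2)/11 = 72.1000
Numerator Σ_{t=1}^{9}(y_t−ȳ)(y_{t+2}−ȳ) = -122.3700
Denominator Σ(y_t−ȳ)² = 381.3000
r_2 = -122.3700 / 381.3000 = -0.321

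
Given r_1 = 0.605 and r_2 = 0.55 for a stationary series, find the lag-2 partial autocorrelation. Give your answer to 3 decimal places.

0.290

φ_{22} = (r_2 − r_1²) / (1 − r_1²)
r_1² = (0.605)² = 0.366025
Numerator = 0.55 − 0.3660 = 0.1840; denominator = 1 − 0.3660 = 0.6340
φ_{22} = 0.1840 / 0.6340 = 0.290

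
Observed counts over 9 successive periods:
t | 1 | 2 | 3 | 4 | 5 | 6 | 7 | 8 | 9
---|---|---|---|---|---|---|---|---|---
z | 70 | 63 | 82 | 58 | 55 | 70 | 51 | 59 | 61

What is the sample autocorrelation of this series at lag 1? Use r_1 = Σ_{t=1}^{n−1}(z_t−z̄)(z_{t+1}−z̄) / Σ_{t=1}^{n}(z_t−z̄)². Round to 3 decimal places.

-0.194

Mean z̄ = (70 + 63 + 82 + 58 + 55 + 70 + 51 + 59 + 61)/9 = 63.2222
Numerator Σ_{t=1}^{8}(z_t−z̄)(z_{t+1}−z̄) = -138.3827
Denominator Σ(z_t−z̄)² = 711.5556
r_1 = -138.3827 / 711.5556 = -0.194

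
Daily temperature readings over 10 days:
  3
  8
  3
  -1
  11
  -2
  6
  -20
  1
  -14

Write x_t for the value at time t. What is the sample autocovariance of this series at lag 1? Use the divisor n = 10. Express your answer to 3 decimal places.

Mean x̄ = (3 + 8 + 3 − 1 + 11 − 2 + 6 − 20 + 1 − 14)/10 = -0.5000
Σ_{t=1}^{9}(x_t−x̄)(x_{t+1}−x̄) = -151.2500
γ_1 = -151.2500 / 10 = -15.125

-15.125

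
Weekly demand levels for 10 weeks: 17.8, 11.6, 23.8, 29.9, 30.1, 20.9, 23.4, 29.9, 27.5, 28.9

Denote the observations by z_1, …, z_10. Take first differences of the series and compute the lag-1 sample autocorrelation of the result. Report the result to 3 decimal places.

First differences Δz: -6.2, 12.2, 6.1, 0.2, -9.2, 2.5, 6.5, -2.4, 1.4
Mean of differences = 1.2333
Numerator Σ(Δz_t−Δz̄)(Δz_{t+1}−Δz̄) = -48.6811
Denominator Σ(Δz_t−Δz̄)² = 351.7000
r_1(Δz) = -48.6811 / 351.7000 = -0.138

-0.138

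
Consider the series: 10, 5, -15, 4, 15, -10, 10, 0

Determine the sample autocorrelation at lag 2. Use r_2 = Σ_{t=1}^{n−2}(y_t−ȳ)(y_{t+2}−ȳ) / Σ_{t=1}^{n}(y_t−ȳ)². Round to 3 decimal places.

Mean ȳ = (10 + 5 − 15 + 4 + 15 − 10 + 10 + 0)/8 = 2.3750
Deviations from mean: 7.6250, 2.6250, -17.3750, 1.6250, 12.6250, -12.3750, 7.6250, -2.3750
Numerator Σ_{t=1}^{6}(y_t−ȳ)(y_{t+2}−ȳ) = -242.0313
Denominator Σ(y_t−ȳ)² = 745.8750
r_2 = -242.0313 / 745.8750 = -0.324

-0.324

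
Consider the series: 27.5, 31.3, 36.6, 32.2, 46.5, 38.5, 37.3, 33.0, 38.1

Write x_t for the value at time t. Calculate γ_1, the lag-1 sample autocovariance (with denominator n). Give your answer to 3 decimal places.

1.697

Mean x̄ = (27.5 + 31.3 + 36.6 + 32.2 + 46.5 + 38.5 + 37.3 + 33.0 + 38.1)/9 = 35.6667
Σ_{t=1}^{8}(x_t−x̄)(x_{t+1}−x̄) = 15.2722
γ_1 = 15.2722 / 9 = 1.697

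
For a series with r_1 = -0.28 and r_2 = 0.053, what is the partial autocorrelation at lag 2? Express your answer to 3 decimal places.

φ_{22} = (r_2 − r_1²) / (1 − r_1²)
r_1² = (-0.28)² = 0.0784
Numerator = 0.053 − 0.0784 = -0.0254; denominator = 1 − 0.0784 = 0.9216
φ_{22} = -0.0254 / 0.9216 = -0.028

-0.028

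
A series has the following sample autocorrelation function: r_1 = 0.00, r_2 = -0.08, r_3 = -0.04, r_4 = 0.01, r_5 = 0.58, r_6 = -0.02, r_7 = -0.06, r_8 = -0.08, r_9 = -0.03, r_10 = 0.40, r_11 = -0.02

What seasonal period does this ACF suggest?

5

The largest autocorrelation is r_5 = 0.58, with a weaker echo at lag 10 (0.40); the remaining lags stay at or below 0.01.
The dominant spike at lag 5 indicates a seasonal period of 5.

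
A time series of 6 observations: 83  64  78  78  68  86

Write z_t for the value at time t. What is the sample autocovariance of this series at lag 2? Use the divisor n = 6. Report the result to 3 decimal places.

Mean z̄ = (83 + 64 + 78 + 78 + 68 + 86)/6 = 76.1667
Deviations: 6.8333, -12.1667, 1.8333, 1.8333, -8.1667, 9.8333
Σ_{t=1}^{4}(z_t−z̄)(z_{t+2}−z̄) = -6.7222
γ_2 = -6.7222 / 6 = -1.120

-1.120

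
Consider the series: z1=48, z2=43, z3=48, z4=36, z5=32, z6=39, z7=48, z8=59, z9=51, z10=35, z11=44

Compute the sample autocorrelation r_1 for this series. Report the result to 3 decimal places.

0.310

Mean z̄ = (48 + 43 + 48 + 36 + 32 + 39 + 48 + 59 + 51 + 35 + 44)/11 = 43.9091
Numerator Σ_{t=1}^{10}(z_t−z̄)(z_{t+1}−z̄) = 197.5372
Denominator Σ(z_t−z̄)² = 636.9091
r_1 = 197.5372 / 636.9091 = 0.310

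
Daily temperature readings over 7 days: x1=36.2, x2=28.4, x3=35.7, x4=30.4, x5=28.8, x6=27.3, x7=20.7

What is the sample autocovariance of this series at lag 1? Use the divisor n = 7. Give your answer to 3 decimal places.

1.600

Mean x̄ = (36.2 + 28.4 + 35.7 + 30.4 + 28.8 + 27.3 + 20.7)/7 = 29.6429
Σ_{t=1}^{6}(x_t−x̄)(x_{t+1}−x̄) = 11.1967
γ_1 = 11.1967 / 7 = 1.600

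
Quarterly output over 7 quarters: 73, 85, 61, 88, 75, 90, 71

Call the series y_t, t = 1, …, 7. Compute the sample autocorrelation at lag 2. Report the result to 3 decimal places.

Mean ȳ = (73 + 85 + 61 + 88 + 75 + 90 + 71)/7 = 77.5714
Deviations from mean: -4.5714, 7.4286, -16.5714, 10.4286, -2.5714, 12.4286, -6.5714
Σ(y_t−ȳ)(y_{t+2}−ȳ) = (75.7551) + (77.4694) + (42.6122) + (129.6122) + (16.8980) = 342.3469
Denominator Σ(y_t−ȳ)² = 663.7143
r_2 = 342.3469 / 663.7143 = 0.516

0.516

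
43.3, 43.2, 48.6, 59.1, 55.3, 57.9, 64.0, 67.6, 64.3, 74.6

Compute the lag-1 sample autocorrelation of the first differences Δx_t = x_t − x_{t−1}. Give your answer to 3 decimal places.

-0.398

First differences Δx: -0.1, 5.4, 10.5, -3.8, 2.6, 6.1, 3.6, -3.3, 10.3
Mean of differences = 3.4778
Numerator Σ(Δx_t−Δx̄)(Δx_{t+1}−Δx̄) = -87.1460
Denominator Σ(Δx_t−Δx̄)² = 218.9156
r_1(Δx) = -87.1460 / 218.9156 = -0.398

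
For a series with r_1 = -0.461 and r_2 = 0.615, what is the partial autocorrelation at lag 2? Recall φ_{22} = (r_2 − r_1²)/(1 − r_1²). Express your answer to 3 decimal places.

0.511

φ_{22} = (r_2 − r_1²) / (1 − r_1²)
r_1² = (-0.461)² = 0.212521
Numerator = 0.615 − 0.2125 = 0.4025; denominator = 1 − 0.2125 = 0.7875
φ_{22} = 0.4025 / 0.7875 = 0.511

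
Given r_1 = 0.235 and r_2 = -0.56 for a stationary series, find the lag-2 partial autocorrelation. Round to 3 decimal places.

φ_{22} = (r_2 − r_1²) / (1 − r_1²)
r_1² = (0.235)² = 0.055225
Numerator = -0.56 − 0.0552 = -0.6152; denominator = 1 − 0.0552 = 0.9448
φ_{22} = -0.6152 / 0.9448 = -0.651

-0.651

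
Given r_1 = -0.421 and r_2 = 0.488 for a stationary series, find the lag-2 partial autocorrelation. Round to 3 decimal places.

φ_{22} = (r_2 − r_1²) / (1 − r_1²)
r_1² = (-0.421)² = 0.177241
Numerator = 0.488 − 0.1772 = 0.3108; denominator = 1 − 0.1772 = 0.8228
φ_{22} = 0.3108 / 0.8228 = 0.378

0.378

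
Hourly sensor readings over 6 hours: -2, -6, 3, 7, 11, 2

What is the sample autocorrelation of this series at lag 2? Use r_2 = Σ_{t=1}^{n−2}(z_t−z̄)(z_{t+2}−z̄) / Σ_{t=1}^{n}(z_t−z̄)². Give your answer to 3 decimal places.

Mean z̄ = (-2 − 6 + 3 + 7 + 11 + 2)/6 = 2.5000
Numerator Σ_{t=1}^{4}(z_t−z̄)(z_{t+2}−z̄) = -38.5000
Denominator Σ(z_t−z̄)² = 185.5000
r_2 = -38.5000 / 185.5000 = -0.208

-0.208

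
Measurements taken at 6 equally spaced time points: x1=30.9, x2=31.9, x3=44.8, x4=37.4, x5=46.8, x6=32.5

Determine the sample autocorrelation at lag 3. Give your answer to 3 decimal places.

Mean x̄ = (30.9 + 31.9 + 44.8 + 37.4 + 46.8 + 32.5)/6 = 37.3833
Σ(x_t−x̄)(x_{t+3}−x̄) = (-0.1081) + (-51.6347) + (-36.2181) = -87.9608
Denominator Σ(x_t−x̄)² = 239.6283
r_3 = -87.9608 / 239.6283 = -0.367

-0.367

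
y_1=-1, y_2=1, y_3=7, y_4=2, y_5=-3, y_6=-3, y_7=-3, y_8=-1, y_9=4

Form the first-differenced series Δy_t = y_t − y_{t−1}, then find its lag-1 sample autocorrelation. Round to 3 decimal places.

First differences Δy: 2, 6, -5, -5, 0, 0, 2, 5
Mean of differences = 0.6250
Numerator Σ(Δy_t−Δȳ)(Δy_{t+1}−Δȳ) = 17.8594
Denominator Σ(Δy_t−Δȳ)² = 115.8750
r_1(Δy) = 17.8594 / 115.8750 = 0.154

0.154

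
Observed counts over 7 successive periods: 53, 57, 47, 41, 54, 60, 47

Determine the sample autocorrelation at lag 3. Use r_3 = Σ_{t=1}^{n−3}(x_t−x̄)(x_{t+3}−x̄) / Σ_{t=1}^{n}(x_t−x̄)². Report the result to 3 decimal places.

Mean x̄ = (53 + 57 + 47 + 41 + 54 + 60 + 47)/7 = 51.2857
Deviations from mean: 1.7143, 5.7143, -4.2857, -10.2857, 2.7143, 8.7143, -4.2857
Σ(x_t−x̄)(x_{t+3}−x̄) = (-17.6327) + (15.5102) + (-37.3469) + (44.0816) = 4.6122
Denominator Σ(x_t−x̄)² = 261.4286
r_3 = 4.6122 / 261.4286 = 0.018

0.018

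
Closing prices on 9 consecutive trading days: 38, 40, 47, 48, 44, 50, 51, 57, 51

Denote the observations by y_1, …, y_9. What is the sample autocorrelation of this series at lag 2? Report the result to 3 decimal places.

0.100

Mean ȳ = (38 + 40 + 47 + 48 + 44 + 50 + 51 + 57 + 51)/9 = 47.3333
Σ(y_t−ȳ)(y_{t+2}−ȳ) = (3.1111) + (-4.8889) + (1.1111) + (1.7778) + (-12.2222) + (25.7778) + (13.4444) = 28.1111
Denominator Σ(y_t−ȳ)² = 280.0000
r_2 = 28.1111 / 280.0000 = 0.100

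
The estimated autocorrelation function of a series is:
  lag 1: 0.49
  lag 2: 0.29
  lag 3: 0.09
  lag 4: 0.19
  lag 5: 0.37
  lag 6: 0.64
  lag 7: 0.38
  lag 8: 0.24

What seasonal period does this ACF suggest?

The largest autocorrelation is r_6 = 0.64; the remaining lags stay at or below 0.49. The elevated value at lag 1 (0.49), dropping to 0.29 at lag 2, reflects decaying short-term dependence rather than seasonality.
The dominant spike at lag 6 indicates a seasonal period of 6.

6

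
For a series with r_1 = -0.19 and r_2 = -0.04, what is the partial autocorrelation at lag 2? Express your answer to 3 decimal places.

-0.079

φ_{22} = (r_2 − r_1²) / (1 − r_1²)
r_1² = (-0.19)² = 0.0361
Numerator = -0.04 − 0.0361 = -0.0761; denominator = 1 − 0.0361 = 0.9639
φ_{22} = -0.0761 / 0.9639 = -0.079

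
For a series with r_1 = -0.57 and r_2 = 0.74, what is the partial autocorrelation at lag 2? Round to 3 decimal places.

0.615

φ_{22} = (r_2 − r_1²) / (1 − r_1²)
r_1² = (-0.57)² = 0.3249
Numerator = 0.74 − 0.3249 = 0.4151; denominator = 1 − 0.3249 = 0.6751
φ_{22} = 0.4151 / 0.6751 = 0.615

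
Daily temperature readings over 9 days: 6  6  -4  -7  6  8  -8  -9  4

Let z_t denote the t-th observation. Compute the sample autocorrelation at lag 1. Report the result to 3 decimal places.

Mean z̄ = (6 + 6 − 4 − 7 + 6 + 8 − 8 − 9 + 4)/9 = 0.2222
Numerator Σ_{t=1}^{8}(z_t−z̄)(z_{t+1}−z̄) = 19.7284
Denominator Σ(z_t−z̄)² = 397.5556
r_1 = 19.7284 / 397.5556 = 0.050

0.050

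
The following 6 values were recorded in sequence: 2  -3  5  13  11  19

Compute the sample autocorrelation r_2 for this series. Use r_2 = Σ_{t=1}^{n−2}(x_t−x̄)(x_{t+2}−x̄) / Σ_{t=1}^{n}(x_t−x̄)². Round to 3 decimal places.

Mean x̄ = (2 − 3 + 5 + 13 + 11 + 19)/6 = 7.8333
Numerator Σ_{t=1}^{4}(x_t−x̄)(x_{t+2}−x̄) = 9.2778
Denominator Σ(x_t−x̄)² = 320.8333
r_2 = 9.2778 / 320.8333 = 0.029

0.029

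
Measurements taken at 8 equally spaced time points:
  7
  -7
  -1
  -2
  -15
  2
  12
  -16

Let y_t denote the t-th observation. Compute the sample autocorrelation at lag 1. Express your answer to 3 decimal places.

Mean ȳ = (7 − 7 − 1 − 2 − 15 + 2 + 12 − 16)/8 = -2.5000
Deviations from mean: 9.5000, -4.5000, 1.5000, 0.5000, -12.5000, 4.5000, 14.5000, -13.5000
Σ(y_t−ȳ)(y_{t+1}−ȳ) = (-42.7500) + (-6.7500) + (0.7500) + (-6.2500) + (-56.2500) + (65.2500) + (-195.7500) = -241.7500
Denominator Σ(y_t−ȳ)² = 682.0000
r_1 = -241.7500 / 682.0000 = -0.354

-0.354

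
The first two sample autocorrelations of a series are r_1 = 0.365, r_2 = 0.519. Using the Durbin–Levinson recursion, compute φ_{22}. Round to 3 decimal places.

0.445

φ_{22} = (r_2 − r_1²) / (1 − r_1²)
r_1² = (0.365)² = 0.133225
Numerator = 0.519 − 0.1332 = 0.3858; denominator = 1 − 0.1332 = 0.8668
φ_{22} = 0.3858 / 0.8668 = 0.445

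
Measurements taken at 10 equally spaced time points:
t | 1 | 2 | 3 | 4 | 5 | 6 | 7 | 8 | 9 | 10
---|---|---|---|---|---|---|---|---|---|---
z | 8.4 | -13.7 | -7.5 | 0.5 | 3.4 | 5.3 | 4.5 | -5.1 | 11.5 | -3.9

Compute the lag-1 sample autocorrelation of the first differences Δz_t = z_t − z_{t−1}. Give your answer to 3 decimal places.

-0.365

First differences Δz: -22.1, 6.2, 8.0, 2.9, 1.9, -0.8, -9.6, 16.6, -15.4
Mean of differences = -1.3667
Numerator Σ(Δz_t−Δz̄)(Δz_{t+1}−Δz̄) = -434.9778
Denominator Σ(Δz_t−Δz̄)² = 1191.5800
r_1(Δz) = -434.9778 / 1191.5800 = -0.365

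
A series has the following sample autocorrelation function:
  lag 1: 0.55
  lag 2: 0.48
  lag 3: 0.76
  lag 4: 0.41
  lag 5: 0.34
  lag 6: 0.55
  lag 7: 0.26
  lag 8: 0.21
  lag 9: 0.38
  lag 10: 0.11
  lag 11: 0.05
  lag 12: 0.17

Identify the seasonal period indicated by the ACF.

The largest autocorrelation is r_3 = 0.76; the remaining lags stay at or below 0.55. The elevated value at lag 1 (0.55), dropping to 0.48 at lag 2, reflects decaying short-term dependence rather than seasonality.
The dominant spike at lag 3 indicates a seasonal period of 3.

3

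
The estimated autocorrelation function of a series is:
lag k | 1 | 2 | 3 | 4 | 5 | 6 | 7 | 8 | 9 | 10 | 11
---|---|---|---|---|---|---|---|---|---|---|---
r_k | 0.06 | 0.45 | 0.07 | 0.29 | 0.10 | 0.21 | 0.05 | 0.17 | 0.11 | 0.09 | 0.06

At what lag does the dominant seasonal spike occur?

2

The largest autocorrelation is r_2 = 0.45, with weaker echoes at lags 4 (0.29), 6 (0.21) and 8 (0.17); the remaining lags stay at or below 0.11.
The dominant spike at lag 2 indicates a seasonal period of 2.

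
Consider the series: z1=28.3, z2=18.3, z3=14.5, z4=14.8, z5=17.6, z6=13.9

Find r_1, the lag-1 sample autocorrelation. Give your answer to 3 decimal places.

Mean z̄ = (28.3 + 18.3 + 14.5 + 14.8 + 17.6 + 13.9)/6 = 17.9000
Deviations from mean: 10.4000, 0.4000, -3.4000, -3.1000, -0.3000, -4.0000
Σ(z_t−z̄)(z_{t+1}−z̄) = (4.1600) + (-1.3600) + (10.5400) + (0.9300) + (1.2000) = 15.4700
Denominator Σ(z_t−z̄)² = 145.5800
r_1 = 15.4700 / 145.5800 = 0.106

0.106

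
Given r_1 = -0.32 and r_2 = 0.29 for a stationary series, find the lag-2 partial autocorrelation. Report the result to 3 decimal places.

0.209

φ_{22} = (r_2 − r_1²) / (1 − r_1²)
r_1² = (-0.32)² = 0.1024
Numerator = 0.29 − 0.1024 = 0.1876; denominator = 1 − 0.1024 = 0.8976
φ_{22} = 0.1876 / 0.8976 = 0.209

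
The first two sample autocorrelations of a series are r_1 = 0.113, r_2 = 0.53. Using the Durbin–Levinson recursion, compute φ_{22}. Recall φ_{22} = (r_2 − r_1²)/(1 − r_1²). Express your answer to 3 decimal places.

φ_{22} = (r_2 − r_1²) / (1 − r_1²)
r_1² = (0.113)² = 0.012769
Numerator = 0.53 − 0.0128 = 0.5172; denominator = 1 − 0.0128 = 0.9872
φ_{22} = 0.5172 / 0.9872 = 0.524

0.524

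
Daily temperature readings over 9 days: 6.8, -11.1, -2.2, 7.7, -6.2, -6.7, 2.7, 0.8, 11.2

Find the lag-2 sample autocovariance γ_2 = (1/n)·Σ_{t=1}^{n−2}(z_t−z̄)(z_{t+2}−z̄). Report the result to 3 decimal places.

-14.322

Mean z̄ = (6.8 − 11.1 − 2.2 + 7.7 − 6.2 − 6.7 + 2.7 + 0.8 + 11.2)/9 = 0.3333
Σ_{t=1}^{7}(z_t−z̄)(z_{t+2}−z̄) = -128.8956
γ_2 = -128.8956 / 9 = -14.322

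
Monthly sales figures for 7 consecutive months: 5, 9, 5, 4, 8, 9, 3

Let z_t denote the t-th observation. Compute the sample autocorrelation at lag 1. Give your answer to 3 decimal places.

-0.318

Mean z̄ = (5 + 9 + 5 + 4 + 8 + 9 + 3)/7 = 6.1429
Σ(z_t−z̄)(z_{t+1}−z̄) = (-3.2653) + (-3.2653) + (2.4490) + (-3.9796) + (5.3061) + (-8.9796) = -11.7347
Denominator Σ(z_t−z̄)² = 36.8571
r_1 = -11.7347 / 36.8571 = -0.318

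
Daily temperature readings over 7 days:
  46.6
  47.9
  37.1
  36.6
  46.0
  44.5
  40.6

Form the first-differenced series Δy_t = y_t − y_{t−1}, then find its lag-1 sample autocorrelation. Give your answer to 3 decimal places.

-0.119

First differences Δy: 1.3, -10.8, -0.5, 9.4, -1.5, -3.9
Mean of differences = -1.0000
Numerator Σ(Δy_t−Δȳ)(Δy_{t+1}−Δȳ) = -25.9900
Denominator Σ(Δy_t−Δȳ)² = 218.4000
r_1(Δy) = -25.9900 / 218.4000 = -0.119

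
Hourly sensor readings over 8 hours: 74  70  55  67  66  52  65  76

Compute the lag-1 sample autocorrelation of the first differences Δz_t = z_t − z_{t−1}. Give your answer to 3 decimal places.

First differences Δz: -4, -15, 12, -1, -14, 13, 11
Mean of differences = 0.2857
Numerator Σ(Δz_t−Δz̄)(Δz_{t+1}−Δz̄) = -155.6531
Denominator Σ(Δz_t−Δz̄)² = 871.4286
r_1(Δz) = -155.6531 / 871.4286 = -0.179

-0.179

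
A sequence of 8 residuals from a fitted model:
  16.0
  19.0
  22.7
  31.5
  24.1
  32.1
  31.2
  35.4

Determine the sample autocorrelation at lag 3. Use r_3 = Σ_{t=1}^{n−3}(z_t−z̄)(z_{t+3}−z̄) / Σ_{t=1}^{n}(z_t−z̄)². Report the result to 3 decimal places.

Mean z̄ = (16.0 + 19.0 + 22.7 + 31.5 + 24.1 + 32.1 + 31.2 + 35.4)/8 = 26.5000
Numerator Σ_{t=1}^{5}(z_t−z̄)(z_{t+3}−z̄) = -53.6400
Denominator Σ(z_t−z̄)² = 344.3600
r_3 = -53.6400 / 344.3600 = -0.156

-0.156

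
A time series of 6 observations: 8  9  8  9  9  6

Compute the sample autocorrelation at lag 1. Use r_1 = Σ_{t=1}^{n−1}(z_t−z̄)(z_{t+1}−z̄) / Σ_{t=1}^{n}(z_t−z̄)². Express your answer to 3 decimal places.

-0.224

Mean z̄ = (8 + 9 + 8 + 9 + 9 + 6)/6 = 8.1667
Deviations from mean: -0.1667, 0.8333, -0.1667, 0.8333, 0.8333, -2.1667
Σ(z_t−z̄)(z_{t+1}−z̄) = (-0.1389) + (-0.1389) + (-0.1389) + (0.6944) + (-1.8056) = -1.5278
Denominator Σ(z_t−z̄)² = 6.8333
r_1 = -1.5278 / 6.8333 = -0.224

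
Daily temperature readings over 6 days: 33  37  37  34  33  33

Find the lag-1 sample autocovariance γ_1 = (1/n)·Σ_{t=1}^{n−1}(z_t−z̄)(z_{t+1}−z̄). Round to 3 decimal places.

Mean z̄ = (33 + 37 + 37 + 34 + 33 + 33)/6 = 34.5000
Σ_{t=1}^{5}(z_t−z̄)(z_{t+1}−z̄) = 4.2500
γ_1 = 4.2500 / 6 = 0.708

0.708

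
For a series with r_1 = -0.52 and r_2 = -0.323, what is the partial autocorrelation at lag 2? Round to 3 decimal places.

φ_{22} = (r_2 − r_1²) / (1 − r_1²)
r_1² = (-0.52)² = 0.2704
Numerator = -0.323 − 0.2704 = -0.5934; denominator = 1 − 0.2704 = 0.7296
φ_{22} = -0.5934 / 0.7296 = -0.813

-0.813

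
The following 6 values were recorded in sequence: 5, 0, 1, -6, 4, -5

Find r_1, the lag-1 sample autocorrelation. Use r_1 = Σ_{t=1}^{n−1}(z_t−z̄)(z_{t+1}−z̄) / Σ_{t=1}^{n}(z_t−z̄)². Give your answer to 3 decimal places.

Mean z̄ = (5 + 0 + 1 − 6 + 4 − 5)/6 = -0.1667
Deviations from mean: 5.1667, 0.1667, 1.1667, -5.8333, 4.1667, -4.8333
Σ(z_t−z̄)(z_{t+1}−z̄) = (0.8611) + (0.1944) + (-6.8056) + (-24.3056) + (-20.1389) = -50.1944
Denominator Σ(z_t−z̄)² = 102.8333
r_1 = -50.1944 / 102.8333 = -0.488

-0.488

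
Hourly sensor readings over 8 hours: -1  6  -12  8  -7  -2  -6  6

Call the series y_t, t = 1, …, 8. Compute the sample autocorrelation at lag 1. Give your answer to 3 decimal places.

Mean ȳ = (-1 + 6 − 12 + 8 − 7 − 2 − 6 + 6)/8 = -1.0000
Deviations from mean: 0.0000, 7.0000, -11.0000, 9.0000, -6.0000, -1.0000, -5.0000, 7.0000
Σ(y_t−ȳ)(y_{t+1}−ȳ) = (0.0000) + (-77.0000) + (-99.0000) + (-54.0000) + (6.0000) + (5.0000) + (-35.0000) = -254.0000
Denominator Σ(y_t−ȳ)² = 362.0000
r_1 = -254.0000 / 362.0000 = -0.702

-0.702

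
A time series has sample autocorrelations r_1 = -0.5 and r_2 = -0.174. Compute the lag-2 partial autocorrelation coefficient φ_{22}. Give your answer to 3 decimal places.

-0.565

φ_{22} = (r_2 − r_1²) / (1 − r_1²)
r_1² = (-0.5)² = 0.25
Numerator = -0.174 − 0.2500 = -0.4240; denominator = 1 − 0.2500 = 0.7500
φ_{22} = -0.4240 / 0.7500 = -0.565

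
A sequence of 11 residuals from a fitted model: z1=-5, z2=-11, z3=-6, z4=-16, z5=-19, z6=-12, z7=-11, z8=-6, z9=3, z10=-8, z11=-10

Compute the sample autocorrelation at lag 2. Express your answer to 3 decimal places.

Mean z̄ = (-5 − 11 − 6 − 16 − 19 − 12 − 11 − 6 + 3 − 8 − 10)/11 = -9.1818
Numerator Σ_{t=1}^{9}(z_t−z̄)(z_{t+2}−z̄) = -5.7934
Denominator Σ(z_t−z̄)² = 345.6364
r_2 = -5.7934 / 345.6364 = -0.017

-0.017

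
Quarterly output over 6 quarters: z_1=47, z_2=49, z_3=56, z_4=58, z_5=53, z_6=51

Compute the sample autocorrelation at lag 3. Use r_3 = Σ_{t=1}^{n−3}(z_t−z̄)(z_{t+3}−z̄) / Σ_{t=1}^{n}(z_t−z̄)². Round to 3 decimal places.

Mean z̄ = (47 + 49 + 56 + 58 + 53 + 51)/6 = 52.3333
Deviations from mean: -5.3333, -3.3333, 3.6667, 5.6667, 0.6667, -1.3333
Σ(z_t−z̄)(z_{t+3}−z̄) = (-30.2222) + (-2.2222) + (-4.8889) = -37.3333
Denominator Σ(z_t−z̄)² = 87.3333
r_3 = -37.3333 / 87.3333 = -0.427

-0.427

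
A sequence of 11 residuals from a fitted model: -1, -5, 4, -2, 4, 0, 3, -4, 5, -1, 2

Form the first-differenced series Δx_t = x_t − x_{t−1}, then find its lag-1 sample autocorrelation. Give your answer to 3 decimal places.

-0.867

First differences Δx: -4, 9, -6, 6, -4, 3, -7, 9, -6, 3
Mean of differences = 0.3000
Numerator Σ(Δx_t−Δx̄)(Δx_{t+1}−Δx̄) = -319.2900
Denominator Σ(Δx_t−Δx̄)² = 368.1000
r_1(Δx) = -319.2900 / 368.1000 = -0.867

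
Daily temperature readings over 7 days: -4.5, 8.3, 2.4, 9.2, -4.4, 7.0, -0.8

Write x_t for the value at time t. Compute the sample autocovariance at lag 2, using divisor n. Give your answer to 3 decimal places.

Mean x̄ = (-4.5 + 8.3 + 2.4 + 9.2 − 4.4 + 7.0 − 0.8)/7 = 2.4571
Σ_{t=1}^{5}(x_t−x̄)(x_{t+2}−x̄) = 93.1535
γ_2 = 93.1535 / 7 = 13.308

13.308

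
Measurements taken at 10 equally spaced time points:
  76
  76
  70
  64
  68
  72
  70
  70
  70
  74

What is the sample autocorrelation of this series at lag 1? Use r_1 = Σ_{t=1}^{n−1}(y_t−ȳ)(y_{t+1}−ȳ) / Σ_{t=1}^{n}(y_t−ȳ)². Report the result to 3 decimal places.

0.352

Mean ȳ = (76 + 76 + 70 + 64 + 68 + 72 + 70 + 70 + 70 + 74)/10 = 71.0000
Numerator Σ_{t=1}^{9}(y_t−ȳ)(y_{t+1}−ȳ) = 43.0000
Denominator Σ(y_t−ȳ)² = 122.0000
r_1 = 43.0000 / 122.0000 = 0.352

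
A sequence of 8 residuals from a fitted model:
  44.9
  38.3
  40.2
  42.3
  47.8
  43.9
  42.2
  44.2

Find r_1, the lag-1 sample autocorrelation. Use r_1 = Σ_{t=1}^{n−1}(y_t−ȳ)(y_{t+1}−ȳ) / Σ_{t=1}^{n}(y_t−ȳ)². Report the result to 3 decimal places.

Mean ȳ = (44.9 + 38.3 + 40.2 + 42.3 + 47.8 + 43.9 + 42.2 + 44.2)/8 = 42.9750
Deviations from mean: 1.9250, -4.6750, -2.7750, -0.6750, 4.8250, 0.9250, -0.7750, 1.2250
Numerator Σ_{t=1}^{7}(y_t−ȳ)(y_{t+1}−ȳ) = 5.3869
Denominator Σ(y_t−ȳ)² = 59.9550
r_1 = 5.3869 / 59.9550 = 0.090

0.090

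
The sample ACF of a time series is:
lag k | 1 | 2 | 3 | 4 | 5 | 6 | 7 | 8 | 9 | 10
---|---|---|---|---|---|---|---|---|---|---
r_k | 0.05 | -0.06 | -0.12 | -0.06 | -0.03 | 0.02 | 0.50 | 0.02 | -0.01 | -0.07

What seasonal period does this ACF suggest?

7

The largest autocorrelation is r_7 = 0.50; the remaining lags stay at or below 0.05.
The dominant spike at lag 7 indicates a seasonal period of 7.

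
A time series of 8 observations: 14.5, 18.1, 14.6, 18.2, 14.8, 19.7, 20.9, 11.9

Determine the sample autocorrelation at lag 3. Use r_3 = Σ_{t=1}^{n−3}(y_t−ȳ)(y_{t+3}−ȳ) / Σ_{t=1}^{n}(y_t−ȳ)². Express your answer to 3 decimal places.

Mean ȳ = (14.5 + 18.1 + 14.6 + 18.2 + 14.8 + 19.7 + 20.9 + 11.9)/8 = 16.5875
Σ(y_t−ȳ)(y_{t+3}−ȳ) = (-3.3661) + (-2.7036) + (-6.1861) + (6.9539) + (8.3789) = 3.0770
Denominator Σ(y_t−ȳ)² = 66.6488
r_3 = 3.0770 / 66.6488 = 0.046

0.046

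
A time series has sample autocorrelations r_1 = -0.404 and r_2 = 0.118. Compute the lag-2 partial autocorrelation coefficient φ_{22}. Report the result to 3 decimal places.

-0.054

φ_{22} = (r_2 − r_1²) / (1 − r_1²)
r_1² = (-0.404)² = 0.163216
Numerator = 0.118 − 0.1632 = -0.0452; denominator = 1 − 0.1632 = 0.8368
φ_{22} = -0.0452 / 0.8368 = -0.054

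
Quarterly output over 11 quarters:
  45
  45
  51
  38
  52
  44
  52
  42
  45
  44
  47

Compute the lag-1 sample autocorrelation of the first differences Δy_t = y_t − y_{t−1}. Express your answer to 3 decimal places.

-0.852

First differences Δy: 0, 6, -13, 14, -8, 8, -10, 3, -1, 3
Mean of differences = 0.2000
Numerator Σ(Δy_t−Δȳ)(Δy_{t+1}−Δȳ) = -551.8400
Denominator Σ(Δy_t−Δȳ)² = 647.6000
r_1(Δy) = -551.8400 / 647.6000 = -0.852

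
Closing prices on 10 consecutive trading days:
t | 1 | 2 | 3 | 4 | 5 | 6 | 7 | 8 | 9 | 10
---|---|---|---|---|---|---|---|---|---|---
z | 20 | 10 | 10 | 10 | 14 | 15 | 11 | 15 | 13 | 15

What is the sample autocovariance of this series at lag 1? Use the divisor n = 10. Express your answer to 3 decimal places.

-1.029

Mean z̄ = (20 + 10 + 10 + 10 + 14 + 15 + 11 + 15 + 13 + 15)/10 = 13.3000
Σ_{t=1}^{9}(z_t−z̄)(z_{t+1}−z̄) = -10.2900
γ_1 = -10.2900 / 10 = -1.029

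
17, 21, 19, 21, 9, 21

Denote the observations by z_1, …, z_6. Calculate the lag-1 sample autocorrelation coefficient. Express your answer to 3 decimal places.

-0.464

Mean z̄ = (17 + 21 + 19 + 21 + 9 + 21)/6 = 18.0000
Deviations from mean: -1.0000, 3.0000, 1.0000, 3.0000, -9.0000, 3.0000
Σ(z_t−z̄)(z_{t+1}−z̄) = (-3.0000) + (3.0000) + (3.0000) + (-27.0000) + (-27.0000) = -51.0000
Denominator Σ(z_t−z̄)² = 110.0000
r_1 = -51.0000 / 110.0000 = -0.464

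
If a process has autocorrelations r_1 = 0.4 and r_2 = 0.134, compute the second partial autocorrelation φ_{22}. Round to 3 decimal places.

φ_{22} = (r_2 − r_1²) / (1 − r_1²)
r_1² = (0.4)² = 0.16
Numerator = 0.134 − 0.1600 = -0.0260; denominator = 1 − 0.1600 = 0.8400
φ_{22} = -0.0260 / 0.8400 = -0.031

-0.031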